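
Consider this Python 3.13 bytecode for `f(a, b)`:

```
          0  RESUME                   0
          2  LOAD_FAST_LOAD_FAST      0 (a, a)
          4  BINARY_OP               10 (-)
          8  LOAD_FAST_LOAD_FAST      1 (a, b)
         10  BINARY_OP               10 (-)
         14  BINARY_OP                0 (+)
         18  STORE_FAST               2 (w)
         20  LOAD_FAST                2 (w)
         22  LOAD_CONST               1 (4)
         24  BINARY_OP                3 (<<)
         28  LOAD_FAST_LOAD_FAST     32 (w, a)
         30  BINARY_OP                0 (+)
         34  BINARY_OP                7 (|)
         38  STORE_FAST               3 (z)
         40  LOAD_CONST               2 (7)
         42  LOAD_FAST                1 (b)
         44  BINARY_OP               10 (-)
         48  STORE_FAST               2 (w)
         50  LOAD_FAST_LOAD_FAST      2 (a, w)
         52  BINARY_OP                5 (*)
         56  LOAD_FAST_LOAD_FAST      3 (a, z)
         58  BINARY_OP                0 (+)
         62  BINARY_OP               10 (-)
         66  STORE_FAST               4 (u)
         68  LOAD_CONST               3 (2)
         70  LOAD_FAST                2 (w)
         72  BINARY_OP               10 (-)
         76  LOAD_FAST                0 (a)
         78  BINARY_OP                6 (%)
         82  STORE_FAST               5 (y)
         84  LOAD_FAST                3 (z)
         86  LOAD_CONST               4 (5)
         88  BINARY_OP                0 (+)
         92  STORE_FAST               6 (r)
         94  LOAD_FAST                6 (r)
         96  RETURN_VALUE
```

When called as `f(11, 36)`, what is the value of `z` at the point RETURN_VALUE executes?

-14

LOAD_FAST_LOAD_FAST a,a → push 11,11. Stack: [11, 11]
BINARY_OP - → 11 - 11 = 0. Stack: [0]
LOAD_FAST_LOAD_FAST a,b → push 11,36. Stack: [0, 11, 36]
BINARY_OP - → 11 - 36 = -25. Stack: [0, -25]
BINARY_OP + → 0 + -25 = -25. Stack: [-25]
STORE_FAST w → w=-25. Stack: []
LOAD_FAST w → push -25. Stack: [-25]
LOAD_CONST → push 4. Stack: [-25, 4]
BINARY_OP << → -25 << 4 = -400. Stack: [-400]
LOAD_FAST_LOAD_FAST w,a → push -25,11. Stack: [-400, -25, 11]
BINARY_OP + → -25 + 11 = -14. Stack: [-400, -14]
BINARY_OP | → -400 | -14 = -14. Stack: [-14]
STORE_FAST z → z=-14. Stack: []
LOAD_CONST → push 7. Stack: [7]
LOAD_FAST b → push 36. Stack: [7, 36]
BINARY_OP - → 7 - 36 = -29. Stack: [-29]
STORE_FAST w → w=-29. Stack: []
LOAD_FAST_LOAD_FAST a,w → push 11,-29. Stack: [11, -29]
BINARY_OP * → 11 * -29 = -319. Stack: [-319]
LOAD_FAST_LOAD_FAST a,z → push 11,-14. Stack: [-319, 11, -14]
BINARY_OP + → 11 + -14 = -3. Stack: [-319, -3]
BINARY_OP - → -319 - -3 = -316. Stack: [-316]
STORE_FAST u → u=-316. Stack: []
LOAD_CONST → push 2. Stack: [2]
LOAD_FAST w → push -29. Stack: [2, -29]
BINARY_OP - → 2 - -29 = 31. Stack: [31]
LOAD_FAST a → push 11. Stack: [31, 11]
BINARY_OP % → 31 % 11 = 9. Stack: [9]
STORE_FAST y → y=9. Stack: []
LOAD_FAST z → push -14. Stack: [-14]
LOAD_CONST → push 5. Stack: [-14, 5]
BINARY_OP + → -14 + 5 = -9. Stack: [-9]
STORE_FAST r → r=-9. Stack: []
LOAD_FAST r → push -9. Stack: [-9]
RETURN_VALUE → return -9.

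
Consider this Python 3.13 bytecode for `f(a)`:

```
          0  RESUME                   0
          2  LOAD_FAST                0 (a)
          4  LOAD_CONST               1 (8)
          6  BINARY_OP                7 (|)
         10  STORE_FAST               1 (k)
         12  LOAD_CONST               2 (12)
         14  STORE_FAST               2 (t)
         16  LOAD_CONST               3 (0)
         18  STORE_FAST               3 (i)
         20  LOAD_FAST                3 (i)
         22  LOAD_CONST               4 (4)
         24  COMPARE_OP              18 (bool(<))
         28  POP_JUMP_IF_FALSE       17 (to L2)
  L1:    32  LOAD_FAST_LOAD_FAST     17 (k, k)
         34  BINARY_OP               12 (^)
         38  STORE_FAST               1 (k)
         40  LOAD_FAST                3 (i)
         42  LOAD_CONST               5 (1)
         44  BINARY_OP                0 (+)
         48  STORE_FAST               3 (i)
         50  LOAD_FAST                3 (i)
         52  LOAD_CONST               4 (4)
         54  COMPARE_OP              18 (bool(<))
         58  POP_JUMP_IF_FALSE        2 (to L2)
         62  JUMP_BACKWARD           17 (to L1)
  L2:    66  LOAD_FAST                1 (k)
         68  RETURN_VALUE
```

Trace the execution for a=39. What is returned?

0

LOAD_FAST a → push 39. Stack: [39]
LOAD_CONST → push 8. Stack: [39, 8]
BINARY_OP | → 39 | 8 = 47. Stack: [47]
STORE_FAST k → k=47. Stack: []
LOAD_CONST → push 12. Stack: [12]
STORE_FAST t → t=12. Stack: []
LOAD_CONST → push 0. Stack: [0]
STORE_FAST i → i=0. Stack: []
LOAD_FAST i → push 0. Stack: [0]
LOAD_CONST → push 4. Stack: [0, 4]
COMPARE_OP bool(<) → 0 vs 4 = True. Stack: [True]
POP_JUMP_IF_FALSE → pop True; no jump. Stack: []
LOAD_FAST_LOAD_FAST k,k → push 47,47. Stack: [47, 47]
BINARY_OP ^ → 47 ^ 47 = 0. Stack: [0]
STORE_FAST k → k=0. Stack: []
LOAD_FAST i → push 0. Stack: [0]
LOAD_CONST → push 1. Stack: [0, 1]
BINARY_OP + → 0 + 1 = 1. Stack: [1]
STORE_FAST i → i=1. Stack: []
LOAD_FAST i → push 1. Stack: [1]
LOAD_CONST → push 4. Stack: [1, 4]
COMPARE_OP bool(<) → 1 vs 4 = True. Stack: [True]
POP_JUMP_IF_FALSE → pop True; no jump. Stack: []
LOAD_FAST_LOAD_FAST k,k → push 0,0. Stack: [0, 0]
BINARY_OP ^ → 0 ^ 0 = 0. Stack: [0]
STORE_FAST k → k=0. Stack: []
LOAD_FAST i → push 1. Stack: [1]
LOAD_CONST → push 1. Stack: [1, 1]
BINARY_OP + → 1 + 1 = 2. Stack: [2]
STORE_FAST i → i=2. Stack: []
LOAD_FAST i → push 2. Stack: [2]
LOAD_CONST → push 4. Stack: [2, 4]
COMPARE_OP bool(<) → 2 vs 4 = True. Stack: [True]
POP_JUMP_IF_FALSE → pop True; no jump. Stack: []
LOAD_FAST_LOAD_FAST k,k → push 0,0. Stack: [0, 0]
BINARY_OP ^ → 0 ^ 0 = 0. Stack: [0]
STORE_FAST k → k=0. Stack: []
LOAD_FAST i → push 2. Stack: [2]
LOAD_CONST → push 1. Stack: [2, 1]
BINARY_OP + → 2 + 1 = 3. Stack: [3]
STORE_FAST i → i=3. Stack: []
LOAD_FAST i → push 3. Stack: [3]
LOAD_CONST → push 4. Stack: [3, 4]
COMPARE_OP bool(<) → 3 vs 4 = True. Stack: [True]
POP_JUMP_IF_FALSE → pop True; no jump. Stack: []
LOAD_FAST_LOAD_FAST k,k → push 0,0. Stack: [0, 0]
BINARY_OP ^ → 0 ^ 0 = 0. Stack: [0]
STORE_FAST k → k=0. Stack: []
LOAD_FAST i → push 3. Stack: [3]
LOAD_CONST → push 1. Stack: [3, 1]
BINARY_OP + → 3 + 1 = 4. Stack: [4]
STORE_FAST i → i=4. Stack: []
LOAD_FAST i → push 4. Stack: [4]
LOAD_CONST → push 4. Stack: [4, 4]
COMPARE_OP bool(<) → 4 vs 4 = False. Stack: [False]
POP_JUMP_IF_FALSE → pop False; jump. Stack: []
LOAD_FAST k → push 0. Stack: [0]
RETURN_VALUE → return 0.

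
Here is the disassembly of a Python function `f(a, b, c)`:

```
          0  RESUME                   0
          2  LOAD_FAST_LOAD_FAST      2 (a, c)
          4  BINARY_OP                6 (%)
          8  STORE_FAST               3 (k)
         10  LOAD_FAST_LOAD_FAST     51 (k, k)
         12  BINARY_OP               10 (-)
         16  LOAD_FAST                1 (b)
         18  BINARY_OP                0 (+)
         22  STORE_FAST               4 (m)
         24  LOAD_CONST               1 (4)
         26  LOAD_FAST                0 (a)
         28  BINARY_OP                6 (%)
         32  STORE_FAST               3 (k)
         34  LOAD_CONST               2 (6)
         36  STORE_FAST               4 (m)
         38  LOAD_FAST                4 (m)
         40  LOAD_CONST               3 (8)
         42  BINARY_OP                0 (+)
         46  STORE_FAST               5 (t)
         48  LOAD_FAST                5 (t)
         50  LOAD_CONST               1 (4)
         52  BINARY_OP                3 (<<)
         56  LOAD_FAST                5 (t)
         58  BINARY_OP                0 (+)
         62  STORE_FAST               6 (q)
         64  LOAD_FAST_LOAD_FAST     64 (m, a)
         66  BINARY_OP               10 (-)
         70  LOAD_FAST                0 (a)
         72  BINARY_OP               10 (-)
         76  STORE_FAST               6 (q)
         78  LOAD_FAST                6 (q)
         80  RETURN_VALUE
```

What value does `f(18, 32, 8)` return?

LOAD_FAST_LOAD_FAST a,c → push 18,8. Stack: [18, 8]
BINARY_OP % → 18 % 8 = 2. Stack: [2]
STORE_FAST k → k=2. Stack: []
LOAD_FAST_LOAD_FAST k,k → push 2,2. Stack: [2, 2]
BINARY_OP - → 2 - 2 = 0. Stack: [0]
LOAD_FAST b → push 32. Stack: [0, 32]
BINARY_OP + → 0 + 32 = 32. Stack: [32]
STORE_FAST m → m=32. Stack: []
LOAD_CONST → push 4. Stack: [4]
LOAD_FAST a → push 18. Stack: [4, 18]
BINARY_OP % → 4 % 18 = 4. Stack: [4]
STORE_FAST k → k=4. Stack: []
LOAD_CONST → push 6. Stack: [6]
STORE_FAST m → m=6. Stack: []
LOAD_FAST m → push 6. Stack: [6]
LOAD_CONST → push 8. Stack: [6, 8]
BINARY_OP + → 6 + 8 = 14. Stack: [14]
STORE_FAST t → t=14. Stack: []
LOAD_FAST t → push 14. Stack: [14]
LOAD_CONST → push 4. Stack: [14, 4]
BINARY_OP << → 14 << 4 = 224. Stack: [224]
LOAD_FAST t → push 14. Stack: [224, 14]
BINARY_OP + → 224 + 14 = 238. Stack: [238]
STORE_FAST q → q=238. Stack: []
LOAD_FAST_LOAD_FAST m,a → push 6,18. Stack: [6, 18]
BINARY_OP - → 6 - 18 = -12. Stack: [-12]
LOAD_FAST a → push 18. Stack: [-12, 18]
BINARY_OP - → -12 - 18 = -30. Stack: [-30]
STORE_FAST q → q=-30. Stack: []
LOAD_FAST q → push -30. Stack: [-30]
RETURN_VALUE → return -30.

-30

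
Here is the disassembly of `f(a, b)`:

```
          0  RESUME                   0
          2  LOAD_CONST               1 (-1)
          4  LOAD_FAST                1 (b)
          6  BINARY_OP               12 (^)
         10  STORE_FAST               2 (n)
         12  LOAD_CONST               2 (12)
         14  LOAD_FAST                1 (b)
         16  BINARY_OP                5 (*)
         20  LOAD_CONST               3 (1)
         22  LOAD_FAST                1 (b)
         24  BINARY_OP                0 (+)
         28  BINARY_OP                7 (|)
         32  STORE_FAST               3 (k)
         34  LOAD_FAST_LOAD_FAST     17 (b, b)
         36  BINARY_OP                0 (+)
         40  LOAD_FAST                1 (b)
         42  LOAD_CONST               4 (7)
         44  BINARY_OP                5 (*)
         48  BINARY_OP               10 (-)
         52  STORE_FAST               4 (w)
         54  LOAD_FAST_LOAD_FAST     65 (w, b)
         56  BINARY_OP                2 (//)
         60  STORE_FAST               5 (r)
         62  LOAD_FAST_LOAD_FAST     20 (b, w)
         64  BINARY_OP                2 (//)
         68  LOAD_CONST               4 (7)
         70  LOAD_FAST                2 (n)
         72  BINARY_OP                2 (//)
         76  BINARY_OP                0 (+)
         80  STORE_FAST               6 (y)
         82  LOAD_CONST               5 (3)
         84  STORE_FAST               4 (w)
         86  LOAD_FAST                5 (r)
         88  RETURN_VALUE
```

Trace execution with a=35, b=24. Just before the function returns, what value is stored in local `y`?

-2

LOAD_CONST → push -1. Stack: [-1]
LOAD_FAST b → push 24. Stack: [-1, 24]
BINARY_OP ^ → -1 ^ 24 = -25. Stack: [-25]
STORE_FAST n → n=-25. Stack: []
LOAD_CONST → push 12. Stack: [12]
LOAD_FAST b → push 24. Stack: [12, 24]
BINARY_OP * → 12 * 24 = 288. Stack: [288]
LOAD_CONST → push 1. Stack: [288, 1]
LOAD_FAST b → push 24. Stack: [288, 1, 24]
BINARY_OP + → 1 + 24 = 25. Stack: [288, 25]
BINARY_OP | → 288 | 25 = 313. Stack: [313]
STORE_FAST k → k=313. Stack: []
LOAD_FAST_LOAD_FAST b,b → push 24,24. Stack: [24, 24]
BINARY_OP + → 24 + 24 = 48. Stack: [48]
LOAD_FAST b → push 24. Stack: [48, 24]
LOAD_CONST → push 7. Stack: [48, 24, 7]
BINARY_OP * → 24 * 7 = 168. Stack: [48, 168]
BINARY_OP - → 48 - 168 = -120. Stack: [-120]
STORE_FAST w → w=-120. Stack: []
LOAD_FAST_LOAD_FAST w,b → push -120,24. Stack: [-120, 24]
BINARY_OP // → -120 // 24 = -5. Stack: [-5]
STORE_FAST r → r=-5. Stack: []
LOAD_FAST_LOAD_FAST b,w → push 24,-120. Stack: [24, -120]
BINARY_OP // → 24 // -120 = -1. Stack: [-1]
LOAD_CONST → push 7. Stack: [-1, 7]
LOAD_FAST n → push -25. Stack: [-1, 7, -25]
BINARY_OP // → 7 // -25 = -1. Stack: [-1, -1]
BINARY_OP + → -1 + -1 = -2. Stack: [-2]
STORE_FAST y → y=-2. Stack: []
LOAD_CONST → push 3. Stack: [3]
STORE_FAST w → w=3. Stack: []
LOAD_FAST r → push -5. Stack: [-5]
RETURN_VALUE → return -5.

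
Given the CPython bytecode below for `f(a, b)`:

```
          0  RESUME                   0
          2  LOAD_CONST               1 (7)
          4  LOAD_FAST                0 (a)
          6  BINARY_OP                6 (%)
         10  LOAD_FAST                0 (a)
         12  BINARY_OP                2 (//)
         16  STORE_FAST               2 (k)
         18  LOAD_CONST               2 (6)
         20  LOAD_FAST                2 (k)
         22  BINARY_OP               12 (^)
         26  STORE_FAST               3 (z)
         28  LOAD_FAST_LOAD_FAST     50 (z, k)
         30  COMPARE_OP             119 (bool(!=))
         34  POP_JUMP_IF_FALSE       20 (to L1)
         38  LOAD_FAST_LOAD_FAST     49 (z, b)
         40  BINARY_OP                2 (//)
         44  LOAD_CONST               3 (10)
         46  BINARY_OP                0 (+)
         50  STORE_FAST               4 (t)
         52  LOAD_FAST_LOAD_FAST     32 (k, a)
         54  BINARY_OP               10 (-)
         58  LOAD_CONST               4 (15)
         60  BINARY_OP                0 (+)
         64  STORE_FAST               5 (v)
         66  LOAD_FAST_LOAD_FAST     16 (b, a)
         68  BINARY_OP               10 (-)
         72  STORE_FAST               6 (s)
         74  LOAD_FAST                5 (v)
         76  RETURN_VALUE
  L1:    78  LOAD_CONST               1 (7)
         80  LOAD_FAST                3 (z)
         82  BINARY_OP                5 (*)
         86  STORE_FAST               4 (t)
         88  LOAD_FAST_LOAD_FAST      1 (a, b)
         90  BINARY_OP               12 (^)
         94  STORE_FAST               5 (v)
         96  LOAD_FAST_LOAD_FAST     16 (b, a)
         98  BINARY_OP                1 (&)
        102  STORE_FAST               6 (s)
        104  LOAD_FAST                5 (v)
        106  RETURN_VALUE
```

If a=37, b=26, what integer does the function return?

-22

LOAD_CONST → push 7. Stack: [7]
LOAD_FAST a → push 37. Stack: [7, 37]
BINARY_OP % → 7 % 37 = 7. Stack: [7]
LOAD_FAST a → push 37. Stack: [7, 37]
BINARY_OP // → 7 // 37 = 0. Stack: [0]
STORE_FAST k → k=0. Stack: []
LOAD_CONST → push 6. Stack: [6]
LOAD_FAST k → push 0. Stack: [6, 0]
BINARY_OP ^ → 6 ^ 0 = 6. Stack: [6]
STORE_FAST z → z=6. Stack: []
LOAD_FAST_LOAD_FAST z,k → push 6,0. Stack: [6, 0]
COMPARE_OP bool(!=) → 6 vs 0 = True. Stack: [True]
POP_JUMP_IF_FALSE → pop True; no jump. Stack: []
LOAD_FAST_LOAD_FAST z,b → push 6,26. Stack: [6, 26]
BINARY_OP // → 6 // 26 = 0. Stack: [0]
LOAD_CONST → push 10. Stack: [0, 10]
BINARY_OP + → 0 + 10 = 10. Stack: [10]
STORE_FAST t → t=10. Stack: []
LOAD_FAST_LOAD_FAST k,a → push 0,37. Stack: [0, 37]
BINARY_OP - → 0 - 37 = -37. Stack: [-37]
LOAD_CONST → push 15. Stack: [-37, 15]
BINARY_OP + → -37 + 15 = -22. Stack: [-22]
STORE_FAST v → v=-22. Stack: []
LOAD_FAST_LOAD_FAST b,a → push 26,37. Stack: [26, 37]
BINARY_OP - → 26 - 37 = -11. Stack: [-11]
STORE_FAST s → s=-11. Stack: []
LOAD_FAST v → push -22. Stack: [-22]
RETURN_VALUE → return -22.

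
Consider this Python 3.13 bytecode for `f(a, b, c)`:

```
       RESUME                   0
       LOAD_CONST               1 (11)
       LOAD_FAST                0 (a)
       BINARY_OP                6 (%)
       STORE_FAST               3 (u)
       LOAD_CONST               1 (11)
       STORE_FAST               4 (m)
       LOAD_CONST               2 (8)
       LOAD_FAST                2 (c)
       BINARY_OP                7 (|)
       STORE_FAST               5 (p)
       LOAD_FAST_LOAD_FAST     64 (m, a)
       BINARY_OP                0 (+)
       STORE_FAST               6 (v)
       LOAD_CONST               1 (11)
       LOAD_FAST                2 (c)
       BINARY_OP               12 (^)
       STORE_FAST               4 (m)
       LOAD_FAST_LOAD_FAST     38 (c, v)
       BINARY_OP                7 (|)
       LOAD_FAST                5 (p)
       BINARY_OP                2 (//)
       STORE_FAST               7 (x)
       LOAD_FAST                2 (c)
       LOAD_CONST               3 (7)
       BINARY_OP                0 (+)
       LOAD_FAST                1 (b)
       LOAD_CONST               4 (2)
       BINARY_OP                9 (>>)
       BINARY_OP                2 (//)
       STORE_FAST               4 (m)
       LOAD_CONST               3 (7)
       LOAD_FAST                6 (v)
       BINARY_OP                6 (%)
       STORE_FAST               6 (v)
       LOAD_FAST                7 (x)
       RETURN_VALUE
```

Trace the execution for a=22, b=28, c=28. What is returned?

2

LOAD_CONST → push 11. Stack: [11]
LOAD_FAST a → push 22. Stack: [11, 22]
BINARY_OP % → 11 % 22 = 11. Stack: [11]
STORE_FAST u → u=11. Stack: []
LOAD_CONST → push 11. Stack: [11]
STORE_FAST m → m=11. Stack: []
LOAD_CONST → push 8. Stack: [8]
LOAD_FAST c → push 28. Stack: [8, 28]
BINARY_OP | → 8 | 28 = 28. Stack: [28]
STORE_FAST p → p=28. Stack: []
LOAD_FAST_LOAD_FAST m,a → push 11,22. Stack: [11, 22]
BINARY_OP + → 11 + 22 = 33. Stack: [33]
STORE_FAST v → v=33. Stack: []
LOAD_CONST → push 11. Stack: [11]
LOAD_FAST c → push 28. Stack: [11, 28]
BINARY_OP ^ → 11 ^ 28 = 23. Stack: [23]
STORE_FAST m → m=23. Stack: []
LOAD_FAST_LOAD_FAST c,v → push 28,33. Stack: [28, 33]
BINARY_OP | → 28 | 33 = 61. Stack: [61]
LOAD_FAST p → push 28. Stack: [61, 28]
BINARY_OP // → 61 // 28 = 2. Stack: [2]
STORE_FAST x → x=2. Stack: []
LOAD_FAST c → push 28. Stack: [28]
LOAD_CONST → push 7. Stack: [28, 7]
BINARY_OP + → 28 + 7 = 35. Stack: [35]
LOAD_FAST b → push 28. Stack: [35, 28]
LOAD_CONST → push 2. Stack: [35, 28, 2]
BINARY_OP >> → 28 >> 2 = 7. Stack: [35, 7]
BINARY_OP // → 35 // 7 = 5. Stack: [5]
STORE_FAST m → m=5. Stack: []
LOAD_CONST → push 7. Stack: [7]
LOAD_FAST v → push 33. Stack: [7, 33]
BINARY_OP % → 7 % 33 = 7. Stack: [7]
STORE_FAST v → v=7. Stack: []
LOAD_FAST x → push 2. Stack: [2]
RETURN_VALUE → return 2.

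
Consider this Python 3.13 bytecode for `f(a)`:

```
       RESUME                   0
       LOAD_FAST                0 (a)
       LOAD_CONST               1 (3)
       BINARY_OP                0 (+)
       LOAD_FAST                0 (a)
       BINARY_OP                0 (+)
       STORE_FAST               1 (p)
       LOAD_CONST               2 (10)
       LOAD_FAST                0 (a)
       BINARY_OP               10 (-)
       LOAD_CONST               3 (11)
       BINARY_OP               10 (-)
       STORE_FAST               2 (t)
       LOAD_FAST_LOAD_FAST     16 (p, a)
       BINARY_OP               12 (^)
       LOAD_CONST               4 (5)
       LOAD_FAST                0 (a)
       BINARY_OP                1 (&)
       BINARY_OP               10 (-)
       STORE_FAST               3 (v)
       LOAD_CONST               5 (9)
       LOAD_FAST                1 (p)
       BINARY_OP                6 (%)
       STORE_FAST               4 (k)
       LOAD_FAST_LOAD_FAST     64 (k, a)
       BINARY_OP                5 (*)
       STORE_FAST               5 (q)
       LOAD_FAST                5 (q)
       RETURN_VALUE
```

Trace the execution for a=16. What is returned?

144

LOAD_FAST a → push 16. Stack: [16]
LOAD_CONST → push 3. Stack: [16, 3]
BINARY_OP + → 16 + 3 = 19. Stack: [19]
LOAD_FAST a → push 16. Stack: [19, 16]
BINARY_OP + → 19 + 16 = 35. Stack: [35]
STORE_FAST p → p=35. Stack: []
LOAD_CONST → push 10. Stack: [10]
LOAD_FAST a → push 16. Stack: [10, 16]
BINARY_OP - → 10 - 16 = -6. Stack: [-6]
LOAD_CONST → push 11. Stack: [-6, 11]
BINARY_OP - → -6 - 11 = -17. Stack: [-17]
STORE_FAST t → t=-17. Stack: []
LOAD_FAST_LOAD_FAST p,a → push 35,16. Stack: [35, 16]
BINARY_OP ^ → 35 ^ 16 = 51. Stack: [51]
LOAD_CONST → push 5. Stack: [51, 5]
LOAD_FAST a → push 16. Stack: [51, 5, 16]
BINARY_OP & → 5 & 16 = 0. Stack: [51, 0]
BINARY_OP - → 51 - 0 = 51. Stack: [51]
STORE_FAST v → v=51. Stack: []
LOAD_CONST → push 9. Stack: [9]
LOAD_FAST p → push 35. Stack: [9, 35]
BINARY_OP % → 9 % 35 = 9. Stack: [9]
STORE_FAST k → k=9. Stack: []
LOAD_FAST_LOAD_FAST k,a → push 9,16. Stack: [9, 16]
BINARY_OP * → 9 * 16 = 144. Stack: [144]
STORE_FAST q → q=144. Stack: []
LOAD_FAST q → push 144. Stack: [144]
RETURN_VALUE → return 144.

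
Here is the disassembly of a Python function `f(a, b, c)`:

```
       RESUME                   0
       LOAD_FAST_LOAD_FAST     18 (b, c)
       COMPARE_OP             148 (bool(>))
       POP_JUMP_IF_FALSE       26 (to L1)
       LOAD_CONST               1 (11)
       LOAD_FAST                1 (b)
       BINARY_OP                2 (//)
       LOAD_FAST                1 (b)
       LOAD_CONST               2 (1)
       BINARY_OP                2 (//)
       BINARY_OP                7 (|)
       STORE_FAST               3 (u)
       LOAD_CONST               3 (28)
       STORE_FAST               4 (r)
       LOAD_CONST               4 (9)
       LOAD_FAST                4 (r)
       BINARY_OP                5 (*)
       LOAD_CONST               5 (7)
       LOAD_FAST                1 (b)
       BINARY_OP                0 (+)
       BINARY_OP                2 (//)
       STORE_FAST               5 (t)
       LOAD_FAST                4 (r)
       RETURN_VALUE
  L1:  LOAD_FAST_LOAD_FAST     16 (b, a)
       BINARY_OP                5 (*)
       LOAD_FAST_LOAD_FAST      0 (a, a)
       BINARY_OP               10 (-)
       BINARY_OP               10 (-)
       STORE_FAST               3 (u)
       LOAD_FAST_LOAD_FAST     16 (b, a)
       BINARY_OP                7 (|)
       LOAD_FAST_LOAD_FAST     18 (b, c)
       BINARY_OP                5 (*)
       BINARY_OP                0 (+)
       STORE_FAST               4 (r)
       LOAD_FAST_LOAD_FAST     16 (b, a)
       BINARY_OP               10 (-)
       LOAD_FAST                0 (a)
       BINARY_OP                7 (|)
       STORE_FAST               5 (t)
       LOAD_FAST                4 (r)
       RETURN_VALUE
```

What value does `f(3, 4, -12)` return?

28

LOAD_FAST_LOAD_FAST b,c → push 4,-12. Stack: [4, -12]
COMPARE_OP bool(>) → 4 vs -12 = True. Stack: [True]
POP_JUMP_IF_FALSE → pop True; no jump. Stack: []
LOAD_CONST → push 11. Stack: [11]
LOAD_FAST b → push 4. Stack: [11, 4]
BINARY_OP // → 11 // 4 = 2. Stack: [2]
LOAD_FAST b → push 4. Stack: [2, 4]
LOAD_CONST → push 1. Stack: [2, 4, 1]
BINARY_OP // → 4 // 1 = 4. Stack: [2, 4]
BINARY_OP | → 2 | 4 = 6. Stack: [6]
STORE_FAST u → u=6. Stack: []
LOAD_CONST → push 28. Stack: [28]
STORE_FAST r → r=28. Stack: []
LOAD_CONST → push 9. Stack: [9]
LOAD_FAST r → push 28. Stack: [9, 28]
BINARY_OP * → 9 * 28 = 252. Stack: [252]
LOAD_CONST → push 7. Stack: [252, 7]
LOAD_FAST b → push 4. Stack: [252, 7, 4]
BINARY_OP + → 7 + 4 = 11. Stack: [252, 11]
BINARY_OP // → 252 // 11 = 22. Stack: [22]
STORE_FAST t → t=22. Stack: []
LOAD_FAST r → push 28. Stack: [28]
RETURN_VALUE → return 28.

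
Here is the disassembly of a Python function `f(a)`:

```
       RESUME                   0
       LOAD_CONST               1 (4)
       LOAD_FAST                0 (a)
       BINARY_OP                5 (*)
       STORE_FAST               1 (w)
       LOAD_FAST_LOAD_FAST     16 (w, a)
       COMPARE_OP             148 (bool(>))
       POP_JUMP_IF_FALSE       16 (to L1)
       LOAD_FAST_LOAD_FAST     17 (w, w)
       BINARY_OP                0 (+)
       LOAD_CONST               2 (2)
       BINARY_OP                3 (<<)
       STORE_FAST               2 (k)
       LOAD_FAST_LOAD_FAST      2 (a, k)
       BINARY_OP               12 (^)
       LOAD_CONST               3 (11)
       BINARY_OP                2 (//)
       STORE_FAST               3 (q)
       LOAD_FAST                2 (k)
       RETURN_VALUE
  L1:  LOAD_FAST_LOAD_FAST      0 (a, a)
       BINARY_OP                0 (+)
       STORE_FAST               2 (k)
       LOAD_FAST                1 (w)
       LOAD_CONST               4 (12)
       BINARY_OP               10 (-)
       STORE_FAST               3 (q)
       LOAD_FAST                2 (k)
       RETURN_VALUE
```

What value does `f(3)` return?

LOAD_CONST → push 4. Stack: [4]
LOAD_FAST a → push 3. Stack: [4, 3]
BINARY_OP * → 4 * 3 = 12. Stack: [12]
STORE_FAST w → w=12. Stack: []
LOAD_FAST_LOAD_FAST w,a → push 12,3. Stack: [12, 3]
COMPARE_OP bool(>) → 12 vs 3 = True. Stack: [True]
POP_JUMP_IF_FALSE → pop True; no jump. Stack: []
LOAD_FAST_LOAD_FAST w,w → push 12,12. Stack: [12, 12]
BINARY_OP + → 12 + 12 = 24. Stack: [24]
LOAD_CONST → push 2. Stack: [24, 2]
BINARY_OP << → 24 << 2 = 96. Stack: [96]
STORE_FAST k → k=96. Stack: []
LOAD_FAST_LOAD_FAST a,k → push 3,96. Stack: [3, 96]
BINARY_OP ^ → 3 ^ 96 = 99. Stack: [99]
LOAD_CONST → push 11. Stack: [99, 11]
BINARY_OP // → 99 // 11 = 9. Stack: [9]
STORE_FAST q → q=9. Stack: []
LOAD_FAST k → push 96. Stack: [96]
RETURN_VALUE → return 96.

96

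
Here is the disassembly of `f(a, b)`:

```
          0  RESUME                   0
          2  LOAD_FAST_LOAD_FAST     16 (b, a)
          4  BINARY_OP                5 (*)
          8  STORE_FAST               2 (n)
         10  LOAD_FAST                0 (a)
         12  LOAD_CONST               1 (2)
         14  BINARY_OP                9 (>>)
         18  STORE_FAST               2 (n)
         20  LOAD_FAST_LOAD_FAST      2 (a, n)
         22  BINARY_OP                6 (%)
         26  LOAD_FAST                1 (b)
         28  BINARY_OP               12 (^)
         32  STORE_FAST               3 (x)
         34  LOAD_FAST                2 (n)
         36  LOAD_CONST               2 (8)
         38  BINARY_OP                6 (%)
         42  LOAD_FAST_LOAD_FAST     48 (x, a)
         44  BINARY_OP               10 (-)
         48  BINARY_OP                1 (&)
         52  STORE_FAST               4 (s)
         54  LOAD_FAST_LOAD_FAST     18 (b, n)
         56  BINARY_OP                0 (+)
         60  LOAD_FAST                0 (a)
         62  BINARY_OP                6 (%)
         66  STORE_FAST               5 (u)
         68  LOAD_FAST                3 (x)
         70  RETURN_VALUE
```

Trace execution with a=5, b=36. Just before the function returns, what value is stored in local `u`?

LOAD_FAST_LOAD_FAST b,a → push 36,5. Stack: [36, 5]
BINARY_OP * → 36 * 5 = 180. Stack: [180]
STORE_FAST n → n=180. Stack: []
LOAD_FAST a → push 5. Stack: [5]
LOAD_CONST → push 2. Stack: [5, 2]
BINARY_OP >> → 5 >> 2 = 1. Stack: [1]
STORE_FAST n → n=1. Stack: []
LOAD_FAST_LOAD_FAST a,n → push 5,1. Stack: [5, 1]
BINARY_OP % → 5 % 1 = 0. Stack: [0]
LOAD_FAST b → push 36. Stack: [0, 36]
BINARY_OP ^ → 0 ^ 36 = 36. Stack: [36]
STORE_FAST x → x=36. Stack: []
LOAD_FAST n → push 1. Stack: [1]
LOAD_CONST → push 8. Stack: [1, 8]
BINARY_OP % → 1 % 8 = 1. Stack: [1]
LOAD_FAST_LOAD_FAST x,a → push 36,5. Stack: [1, 36, 5]
BINARY_OP - → 36 - 5 = 31. Stack: [1, 31]
BINARY_OP & → 1 & 31 = 1. Stack: [1]
STORE_FAST s → s=1. Stack: []
LOAD_FAST_LOAD_FAST b,n → push 36,1. Stack: [36, 1]
BINARY_OP + → 36 + 1 = 37. Stack: [37]
LOAD_FAST a → push 5. Stack: [37, 5]
BINARY_OP % → 37 % 5 = 2. Stack: [2]
STORE_FAST u → u=2. Stack: []
LOAD_FAST x → push 36. Stack: [36]
RETURN_VALUE → return 36.

2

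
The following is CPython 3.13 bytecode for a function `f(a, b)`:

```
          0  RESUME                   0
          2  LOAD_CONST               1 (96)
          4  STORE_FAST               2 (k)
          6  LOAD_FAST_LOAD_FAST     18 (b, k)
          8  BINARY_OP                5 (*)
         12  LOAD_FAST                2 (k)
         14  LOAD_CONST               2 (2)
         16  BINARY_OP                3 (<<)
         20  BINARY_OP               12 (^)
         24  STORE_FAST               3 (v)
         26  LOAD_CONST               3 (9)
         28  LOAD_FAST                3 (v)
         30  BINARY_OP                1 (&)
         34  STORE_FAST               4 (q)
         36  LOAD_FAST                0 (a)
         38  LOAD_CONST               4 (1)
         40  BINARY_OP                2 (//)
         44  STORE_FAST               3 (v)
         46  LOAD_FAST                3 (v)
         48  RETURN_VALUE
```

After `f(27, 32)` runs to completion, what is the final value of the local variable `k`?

LOAD_CONST → push 96. Stack: [96]
STORE_FAST k → k=96. Stack: []
LOAD_FAST_LOAD_FAST b,k → push 32,96. Stack: [32, 96]
BINARY_OP * → 32 * 96 = 3072. Stack: [3072]
LOAD_FAST k → push 96. Stack: [3072, 96]
LOAD_CONST → push 2. Stack: [3072, 96, 2]
BINARY_OP << → 96 << 2 = 384. Stack: [3072, 384]
BINARY_OP ^ → 3072 ^ 384 = 3456. Stack: [3456]
STORE_FAST v → v=3456. Stack: []
LOAD_CONST → push 9. Stack: [9]
LOAD_FAST v → push 3456. Stack: [9, 3456]
BINARY_OP & → 9 & 3456 = 0. Stack: [0]
STORE_FAST q → q=0. Stack: []
LOAD_FAST a → push 27. Stack: [27]
LOAD_CONST → push 1. Stack: [27, 1]
BINARY_OP // → 27 // 1 = 27. Stack: [27]
STORE_FAST v → v=27. Stack: []
LOAD_FAST v → push 27. Stack: [27]
RETURN_VALUE → return 27.

96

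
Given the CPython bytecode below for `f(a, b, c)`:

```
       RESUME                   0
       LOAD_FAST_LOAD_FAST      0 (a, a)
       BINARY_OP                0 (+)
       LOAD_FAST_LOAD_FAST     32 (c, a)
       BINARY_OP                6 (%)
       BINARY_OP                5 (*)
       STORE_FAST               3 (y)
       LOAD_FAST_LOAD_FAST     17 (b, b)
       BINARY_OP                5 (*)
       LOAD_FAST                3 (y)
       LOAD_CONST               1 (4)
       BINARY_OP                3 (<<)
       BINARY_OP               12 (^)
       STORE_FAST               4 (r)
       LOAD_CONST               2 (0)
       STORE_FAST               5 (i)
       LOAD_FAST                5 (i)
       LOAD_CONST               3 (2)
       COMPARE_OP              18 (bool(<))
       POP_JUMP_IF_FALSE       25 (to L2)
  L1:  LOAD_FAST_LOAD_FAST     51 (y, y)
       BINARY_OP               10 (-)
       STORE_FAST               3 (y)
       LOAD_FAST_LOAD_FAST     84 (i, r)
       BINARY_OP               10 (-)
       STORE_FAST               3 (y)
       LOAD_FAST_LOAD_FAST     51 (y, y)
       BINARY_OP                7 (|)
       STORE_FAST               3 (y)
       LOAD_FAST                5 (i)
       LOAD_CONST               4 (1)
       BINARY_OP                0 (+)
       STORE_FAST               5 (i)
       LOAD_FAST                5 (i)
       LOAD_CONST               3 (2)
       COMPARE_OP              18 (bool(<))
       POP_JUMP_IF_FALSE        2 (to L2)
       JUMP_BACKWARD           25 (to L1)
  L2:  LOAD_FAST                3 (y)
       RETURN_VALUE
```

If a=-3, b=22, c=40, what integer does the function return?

LOAD_FAST_LOAD_FAST a,a → push -3,-3. Stack: [-3, -3]
BINARY_OP + → -3 + -3 = -6. Stack: [-6]
LOAD_FAST_LOAD_FAST c,a → push 40,-3. Stack: [-6, 40, -3]
BINARY_OP % → 40 % -3 = -2. Stack: [-6, -2]
BINARY_OP * → -6 * -2 = 12. Stack: [12]
STORE_FAST y → y=12. Stack: []
LOAD_FAST_LOAD_FAST b,b → push 22,22. Stack: [22, 22]
BINARY_OP * → 22 * 22 = 484. Stack: [484]
LOAD_FAST y → push 12. Stack: [484, 12]
LOAD_CONST → push 4. Stack: [484, 12, 4]
BINARY_OP << → 12 << 4 = 192. Stack: [484, 192]
BINARY_OP ^ → 484 ^ 192 = 292. Stack: [292]
STORE_FAST r → r=292. Stack: []
LOAD_CONST → push 0. Stack: [0]
STORE_FAST i → i=0. Stack: []
LOAD_FAST i → push 0. Stack: [0]
LOAD_CONST → push 2. Stack: [0, 2]
COMPARE_OP bool(<) → 0 vs 2 = True. Stack: [True]
POP_JUMP_IF_FALSE → pop True; no jump. Stack: []
LOAD_FAST_LOAD_FAST y,y → push 12,12. Stack: [12, 12]
BINARY_OP - → 12 - 12 = 0. Stack: [0]
STORE_FAST y → y=0. Stack: []
LOAD_FAST_LOAD_FAST i,r → push 0,292. Stack: [0, 292]
BINARY_OP - → 0 - 292 = -292. Stack: [-292]
STORE_FAST y → y=-292. Stack: []
LOAD_FAST_LOAD_FAST y,y → push -292,-292. Stack: [-292, -292]
BINARY_OP | → -292 | -292 = -292. Stack: [-292]
STORE_FAST y → y=-292. Stack: []
LOAD_FAST i → push 0. Stack: [0]
LOAD_CONST → push 1. Stack: [0, 1]
BINARY_OP + → 0 + 1 = 1. Stack: [1]
STORE_FAST i → i=1. Stack: []
LOAD_FAST i → push 1. Stack: [1]
LOAD_CONST → push 2. Stack: [1, 2]
COMPARE_OP bool(<) → 1 vs 2 = True. Stack: [True]
POP_JUMP_IF_FALSE → pop True; no jump. Stack: []
LOAD_FAST_LOAD_FAST y,y → push -292,-292. Stack: [-292, -292]
BINARY_OP - → -292 - -292 = 0. Stack: [0]
STORE_FAST y → y=0. Stack: []
LOAD_FAST_LOAD_FAST i,r → push 1,292. Stack: [1, 292]
BINARY_OP - → 1 - 292 = -291. Stack: [-291]
STORE_FAST y → y=-291. Stack: []
LOAD_FAST_LOAD_FAST y,y → push -291,-291. Stack: [-291, -291]
BINARY_OP | → -291 | -291 = -291. Stack: [-291]
STORE_FAST y → y=-291. Stack: []
LOAD_FAST i → push 1. Stack: [1]
LOAD_CONST → push 1. Stack: [1, 1]
BINARY_OP + → 1 + 1 = 2. Stack: [2]
STORE_FAST i → i=2. Stack: []
LOAD_FAST i → push 2. Stack: [2]
LOAD_CONST → push 2. Stack: [2, 2]
COMPARE_OP bool(<) → 2 vs 2 = False. Stack: [False]
POP_JUMP_IF_FALSE → pop False; jump. Stack: []
LOAD_FAST y → push -291. Stack: [-291]
RETURN_VALUE → return -291.

-291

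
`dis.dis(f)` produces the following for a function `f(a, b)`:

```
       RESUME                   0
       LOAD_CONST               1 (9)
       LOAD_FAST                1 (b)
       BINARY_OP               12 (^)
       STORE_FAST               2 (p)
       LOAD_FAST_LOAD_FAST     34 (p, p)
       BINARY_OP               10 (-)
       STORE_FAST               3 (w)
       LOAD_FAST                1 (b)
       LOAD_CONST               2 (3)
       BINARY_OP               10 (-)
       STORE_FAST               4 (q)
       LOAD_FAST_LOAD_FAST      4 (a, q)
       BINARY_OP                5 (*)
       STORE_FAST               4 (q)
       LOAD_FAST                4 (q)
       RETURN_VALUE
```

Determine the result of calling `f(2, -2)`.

LOAD_CONST → push 9. Stack: [9]
LOAD_FAST b → push -2. Stack: [9, -2]
BINARY_OP ^ → 9 ^ -2 = -9. Stack: [-9]
STORE_FAST p → p=-9. Stack: []
LOAD_FAST_LOAD_FAST p,p → push -9,-9. Stack: [-9, -9]
BINARY_OP - → -9 - -9 = 0. Stack: [0]
STORE_FAST w → w=0. Stack: []
LOAD_FAST b → push -2. Stack: [-2]
LOAD_CONST → push 3. Stack: [-2, 3]
BINARY_OP - → -2 - 3 = -5. Stack: [-5]
STORE_FAST q → q=-5. Stack: []
LOAD_FAST_LOAD_FAST a,q → push 2,-5. Stack: [2, -5]
BINARY_OP * → 2 * -5 = -10. Stack: [-10]
STORE_FAST q → q=-10. Stack: []
LOAD_FAST q → push -10. Stack: [-10]
RETURN_VALUE → return -10.

-10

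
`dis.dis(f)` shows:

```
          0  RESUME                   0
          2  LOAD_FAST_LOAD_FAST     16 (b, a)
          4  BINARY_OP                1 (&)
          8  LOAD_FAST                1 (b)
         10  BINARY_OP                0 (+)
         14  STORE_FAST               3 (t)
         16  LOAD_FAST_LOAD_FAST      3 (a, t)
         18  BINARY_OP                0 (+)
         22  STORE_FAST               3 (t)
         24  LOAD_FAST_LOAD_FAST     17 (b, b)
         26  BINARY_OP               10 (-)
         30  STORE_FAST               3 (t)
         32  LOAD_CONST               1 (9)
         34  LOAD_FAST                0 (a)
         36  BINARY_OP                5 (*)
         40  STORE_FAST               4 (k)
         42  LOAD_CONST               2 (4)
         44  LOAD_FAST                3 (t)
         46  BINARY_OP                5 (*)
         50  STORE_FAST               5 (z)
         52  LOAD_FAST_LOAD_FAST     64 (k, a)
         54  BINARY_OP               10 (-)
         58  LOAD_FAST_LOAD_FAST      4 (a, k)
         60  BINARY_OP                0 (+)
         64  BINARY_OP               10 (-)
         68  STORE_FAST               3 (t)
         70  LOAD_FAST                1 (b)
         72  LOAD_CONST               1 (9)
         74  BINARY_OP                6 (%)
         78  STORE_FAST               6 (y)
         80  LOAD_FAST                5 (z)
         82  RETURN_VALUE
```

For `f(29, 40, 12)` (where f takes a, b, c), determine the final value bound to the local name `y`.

LOAD_FAST_LOAD_FAST b,a → push 40,29. Stack: [40, 29]
BINARY_OP & → 40 & 29 = 8. Stack: [8]
LOAD_FAST b → push 40. Stack: [8, 40]
BINARY_OP + → 8 + 40 = 48. Stack: [48]
STORE_FAST t → t=48. Stack: []
LOAD_FAST_LOAD_FAST a,t → push 29,48. Stack: [29, 48]
BINARY_OP + → 29 + 48 = 77. Stack: [77]
STORE_FAST t → t=77. Stack: []
LOAD_FAST_LOAD_FAST b,b → push 40,40. Stack: [40, 40]
BINARY_OP - → 40 - 40 = 0. Stack: [0]
STORE_FAST t → t=0. Stack: []
LOAD_CONST → push 9. Stack: [9]
LOAD_FAST a → push 29. Stack: [9, 29]
BINARY_OP * → 9 * 29 = 261. Stack: [261]
STORE_FAST k → k=261. Stack: []
LOAD_CONST → push 4. Stack: [4]
LOAD_FAST t → push 0. Stack: [4, 0]
BINARY_OP * → 4 * 0 = 0. Stack: [0]
STORE_FAST z → z=0. Stack: []
LOAD_FAST_LOAD_FAST k,a → push 261,29. Stack: [261, 29]
BINARY_OP - → 261 - 29 = 232. Stack: [232]
LOAD_FAST_LOAD_FAST a,k → push 29,261. Stack: [232, 29, 261]
BINARY_OP + → 29 + 261 = 290. Stack: [232, 290]
BINARY_OP - → 232 - 290 = -58. Stack: [-58]
STORE_FAST t → t=-58. Stack: []
LOAD_FAST b → push 40. Stack: [40]
LOAD_CONST → push 9. Stack: [40, 9]
BINARY_OP % → 40 % 9 = 4. Stack: [4]
STORE_FAST y → y=4. Stack: []
LOAD_FAST z → push 0. Stack: [0]
RETURN_VALUE → return 0.

4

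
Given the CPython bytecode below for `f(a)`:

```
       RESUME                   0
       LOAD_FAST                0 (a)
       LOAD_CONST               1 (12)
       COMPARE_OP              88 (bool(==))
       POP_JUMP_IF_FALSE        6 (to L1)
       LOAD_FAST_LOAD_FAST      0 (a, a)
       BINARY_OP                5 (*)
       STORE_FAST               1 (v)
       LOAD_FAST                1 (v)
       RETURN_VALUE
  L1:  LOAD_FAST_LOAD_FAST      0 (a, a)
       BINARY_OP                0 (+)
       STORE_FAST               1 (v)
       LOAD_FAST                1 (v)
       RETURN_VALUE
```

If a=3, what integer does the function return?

6

LOAD_FAST a → push 3. Stack: [3]
LOAD_CONST → push 12. Stack: [3, 12]
COMPARE_OP bool(==) → 3 vs 12 = False. Stack: [False]
POP_JUMP_IF_FALSE → pop False; jump. Stack: []
LOAD_FAST_LOAD_FAST a,a → push 3,3. Stack: [3, 3]
BINARY_OP + → 3 + 3 = 6. Stack: [6]
STORE_FAST v → v=6. Stack: []
LOAD_FAST v → push 6. Stack: [6]
RETURN_VALUE → return 6.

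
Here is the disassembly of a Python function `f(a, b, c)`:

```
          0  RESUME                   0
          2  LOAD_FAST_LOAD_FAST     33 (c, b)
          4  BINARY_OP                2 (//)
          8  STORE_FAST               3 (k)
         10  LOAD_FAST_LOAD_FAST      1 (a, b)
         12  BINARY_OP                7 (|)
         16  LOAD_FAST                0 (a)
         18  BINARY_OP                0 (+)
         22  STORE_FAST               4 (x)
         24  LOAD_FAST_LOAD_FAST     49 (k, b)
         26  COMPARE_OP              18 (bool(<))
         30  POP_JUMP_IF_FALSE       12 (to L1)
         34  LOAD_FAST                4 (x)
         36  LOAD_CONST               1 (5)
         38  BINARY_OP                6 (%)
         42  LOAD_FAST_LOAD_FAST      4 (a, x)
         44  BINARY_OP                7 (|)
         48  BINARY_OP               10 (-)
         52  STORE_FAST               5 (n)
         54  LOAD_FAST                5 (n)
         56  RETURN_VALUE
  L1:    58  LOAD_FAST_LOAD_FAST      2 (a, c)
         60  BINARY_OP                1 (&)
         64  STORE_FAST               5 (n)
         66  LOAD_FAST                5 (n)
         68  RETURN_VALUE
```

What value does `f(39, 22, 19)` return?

LOAD_FAST_LOAD_FAST c,b → push 19,22. Stack: [19, 22]
BINARY_OP // → 19 // 22 = 0. Stack: [0]
STORE_FAST k → k=0. Stack: []
LOAD_FAST_LOAD_FAST a,b → push 39,22. Stack: [39, 22]
BINARY_OP | → 39 | 22 = 55. Stack: [55]
LOAD_FAST a → push 39. Stack: [55, 39]
BINARY_OP + → 55 + 39 = 94. Stack: [94]
STORE_FAST x → x=94. Stack: []
LOAD_FAST_LOAD_FAST k,b → push 0,22. Stack: [0, 22]
COMPARE_OP bool(<) → 0 vs 22 = True. Stack: [True]
POP_JUMP_IF_FALSE → pop True; no jump. Stack: []
LOAD_FAST x → push 94. Stack: [94]
LOAD_CONST → push 5. Stack: [94, 5]
BINARY_OP % → 94 % 5 = 4. Stack: [4]
LOAD_FAST_LOAD_FAST a,x → push 39,94. Stack: [4, 39, 94]
BINARY_OP | → 39 | 94 = 127. Stack: [4, 127]
BINARY_OP - → 4 - 127 = -123. Stack: [-123]
STORE_FAST n → n=-123. Stack: []
LOAD_FAST n → push -123. Stack: [-123]
RETURN_VALUE → return -123.

-123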